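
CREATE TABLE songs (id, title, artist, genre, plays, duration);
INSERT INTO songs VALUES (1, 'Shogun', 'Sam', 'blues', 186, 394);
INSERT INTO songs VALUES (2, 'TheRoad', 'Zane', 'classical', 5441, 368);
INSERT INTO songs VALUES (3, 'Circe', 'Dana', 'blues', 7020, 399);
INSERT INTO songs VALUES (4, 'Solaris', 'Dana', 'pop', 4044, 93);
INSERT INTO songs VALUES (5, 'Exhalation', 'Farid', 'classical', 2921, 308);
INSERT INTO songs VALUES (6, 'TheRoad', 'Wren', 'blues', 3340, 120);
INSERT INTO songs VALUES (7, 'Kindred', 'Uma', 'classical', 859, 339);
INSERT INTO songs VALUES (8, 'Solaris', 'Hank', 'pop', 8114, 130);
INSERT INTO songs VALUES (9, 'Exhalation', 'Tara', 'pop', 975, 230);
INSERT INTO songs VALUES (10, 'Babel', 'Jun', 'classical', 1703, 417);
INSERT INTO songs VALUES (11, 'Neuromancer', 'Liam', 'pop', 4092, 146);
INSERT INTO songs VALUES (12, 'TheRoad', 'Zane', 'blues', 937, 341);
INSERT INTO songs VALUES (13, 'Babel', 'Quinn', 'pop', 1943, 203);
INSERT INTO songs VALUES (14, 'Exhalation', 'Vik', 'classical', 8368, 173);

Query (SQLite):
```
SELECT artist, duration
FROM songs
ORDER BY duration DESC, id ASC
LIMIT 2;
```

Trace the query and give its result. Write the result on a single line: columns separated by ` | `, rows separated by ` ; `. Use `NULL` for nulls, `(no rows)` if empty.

Jun | 417 ; Dana | 399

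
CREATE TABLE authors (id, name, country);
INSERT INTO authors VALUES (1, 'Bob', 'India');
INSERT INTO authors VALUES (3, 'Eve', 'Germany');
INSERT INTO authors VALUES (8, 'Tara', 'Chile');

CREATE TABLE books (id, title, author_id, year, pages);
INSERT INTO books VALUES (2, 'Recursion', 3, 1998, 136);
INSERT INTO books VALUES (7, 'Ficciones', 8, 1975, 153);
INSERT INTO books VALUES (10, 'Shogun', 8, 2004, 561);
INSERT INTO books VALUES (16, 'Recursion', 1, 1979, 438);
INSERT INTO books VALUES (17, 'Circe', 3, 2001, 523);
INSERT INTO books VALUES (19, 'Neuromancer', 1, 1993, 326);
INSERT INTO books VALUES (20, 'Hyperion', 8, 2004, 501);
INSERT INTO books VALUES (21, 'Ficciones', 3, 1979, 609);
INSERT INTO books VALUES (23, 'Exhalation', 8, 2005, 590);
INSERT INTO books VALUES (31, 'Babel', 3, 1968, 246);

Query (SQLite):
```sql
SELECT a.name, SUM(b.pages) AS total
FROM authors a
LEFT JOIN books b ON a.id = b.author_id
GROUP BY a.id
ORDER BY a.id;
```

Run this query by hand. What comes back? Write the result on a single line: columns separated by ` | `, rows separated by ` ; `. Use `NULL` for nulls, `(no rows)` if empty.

LEFT JOIN keeps every authors row; unmatched ones get NULL for books columns.
Group by authors.id and compute SUM(b.pages). SUM over an all-NULL group is NULL.
  1: ids {16, 19} → SUM(b.pages)=764
  3: ids {2, 17, 21, 31} → SUM(b.pages)=1514
  8: ids {7, 10, 20, 23} → SUM(b.pages)=1805

Bob | 764 ; Eve | 1514 ; Tara | 1805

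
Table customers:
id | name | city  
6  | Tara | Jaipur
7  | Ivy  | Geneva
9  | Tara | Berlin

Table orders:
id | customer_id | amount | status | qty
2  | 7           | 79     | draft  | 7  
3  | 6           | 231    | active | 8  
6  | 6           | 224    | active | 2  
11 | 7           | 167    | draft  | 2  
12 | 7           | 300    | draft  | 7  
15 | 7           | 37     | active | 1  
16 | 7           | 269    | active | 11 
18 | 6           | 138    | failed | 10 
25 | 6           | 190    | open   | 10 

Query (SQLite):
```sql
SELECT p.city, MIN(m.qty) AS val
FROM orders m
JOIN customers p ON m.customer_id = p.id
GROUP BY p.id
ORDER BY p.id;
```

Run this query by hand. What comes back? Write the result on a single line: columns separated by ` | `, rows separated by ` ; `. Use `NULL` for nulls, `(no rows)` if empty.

Join each orders row to its customers via customer_id.
Group joined rows by customers.id; compute MIN(m.qty) per group.
  6: ids {3, 6, 18, 25} → MIN(m.qty)=2
  7: ids {2, 11, 12, 15, 16} → MIN(m.qty)=1

Jaipur | 2 ; Geneva | 1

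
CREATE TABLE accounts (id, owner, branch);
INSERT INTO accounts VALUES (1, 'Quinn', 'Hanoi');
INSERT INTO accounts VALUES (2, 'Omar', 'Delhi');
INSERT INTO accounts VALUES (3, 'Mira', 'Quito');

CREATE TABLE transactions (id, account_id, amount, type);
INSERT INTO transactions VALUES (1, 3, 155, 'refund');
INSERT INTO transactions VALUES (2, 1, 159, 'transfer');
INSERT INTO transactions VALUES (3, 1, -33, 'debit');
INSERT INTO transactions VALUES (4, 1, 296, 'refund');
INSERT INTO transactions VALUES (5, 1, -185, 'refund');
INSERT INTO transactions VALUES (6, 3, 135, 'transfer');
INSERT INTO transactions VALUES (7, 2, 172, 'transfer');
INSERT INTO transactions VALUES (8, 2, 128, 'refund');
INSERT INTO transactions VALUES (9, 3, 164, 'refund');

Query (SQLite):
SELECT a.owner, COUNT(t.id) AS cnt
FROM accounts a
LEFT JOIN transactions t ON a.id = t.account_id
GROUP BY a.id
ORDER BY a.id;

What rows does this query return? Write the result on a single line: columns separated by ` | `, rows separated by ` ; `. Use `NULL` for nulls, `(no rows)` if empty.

Quinn | 4 ; Omar | 2 ; Mira | 3

LEFT JOIN keeps every accounts row; unmatched ones get NULL for transactions columns.
Group by accounts.id and compute COUNT(t.id). COUNT(col) of an all-NULL group is 0.
  1: ids {2, 3, 4, 5} → COUNT(t.id)=4
  2: ids {7, 8} → COUNT(t.id)=2
  3: ids {1, 6, 9} → COUNT(t.id)=3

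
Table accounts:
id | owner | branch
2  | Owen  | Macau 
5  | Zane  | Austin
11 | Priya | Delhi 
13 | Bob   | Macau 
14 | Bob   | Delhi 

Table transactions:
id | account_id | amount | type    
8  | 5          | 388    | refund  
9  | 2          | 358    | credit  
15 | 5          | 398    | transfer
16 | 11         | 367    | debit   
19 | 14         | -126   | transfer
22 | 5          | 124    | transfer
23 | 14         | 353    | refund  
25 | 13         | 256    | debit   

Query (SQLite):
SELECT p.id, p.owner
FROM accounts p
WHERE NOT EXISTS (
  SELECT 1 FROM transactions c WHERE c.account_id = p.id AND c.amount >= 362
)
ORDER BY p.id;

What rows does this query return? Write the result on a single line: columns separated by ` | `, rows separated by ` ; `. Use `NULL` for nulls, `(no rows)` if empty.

2 | Owen ; 13 | Bob ; 14 | Bob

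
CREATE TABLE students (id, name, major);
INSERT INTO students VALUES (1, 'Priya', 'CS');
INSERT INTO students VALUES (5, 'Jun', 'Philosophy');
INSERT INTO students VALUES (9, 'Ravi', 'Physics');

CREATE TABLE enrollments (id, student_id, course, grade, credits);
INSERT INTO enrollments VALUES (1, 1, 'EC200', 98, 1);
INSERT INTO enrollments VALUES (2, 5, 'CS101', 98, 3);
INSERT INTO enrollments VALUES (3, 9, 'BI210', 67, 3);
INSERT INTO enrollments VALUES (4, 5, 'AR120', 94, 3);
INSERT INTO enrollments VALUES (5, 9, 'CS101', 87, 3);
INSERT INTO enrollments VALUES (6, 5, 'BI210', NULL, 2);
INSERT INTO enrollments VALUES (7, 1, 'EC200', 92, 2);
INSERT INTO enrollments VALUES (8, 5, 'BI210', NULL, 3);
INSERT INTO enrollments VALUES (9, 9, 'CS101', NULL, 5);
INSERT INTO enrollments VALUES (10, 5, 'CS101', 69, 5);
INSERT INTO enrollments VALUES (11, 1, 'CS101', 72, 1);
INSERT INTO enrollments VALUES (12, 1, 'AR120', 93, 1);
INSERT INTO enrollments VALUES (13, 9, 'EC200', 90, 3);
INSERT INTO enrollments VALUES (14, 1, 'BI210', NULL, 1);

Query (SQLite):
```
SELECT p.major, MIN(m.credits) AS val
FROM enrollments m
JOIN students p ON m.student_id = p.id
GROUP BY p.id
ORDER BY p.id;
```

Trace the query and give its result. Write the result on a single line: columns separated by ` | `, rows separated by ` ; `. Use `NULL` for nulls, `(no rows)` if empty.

Join each enrollments row to its students via student_id.
Group joined rows by students.id; compute MIN(m.credits) per group.
  1: ids {1, 7, 11, 12, 14} → MIN(m.credits)=1
  5: ids {2, 4, 6, 8, 10} → MIN(m.credits)=2
  9: ids {3, 5, 9, 13} → MIN(m.credits)=3

CS | 1 ; Philosophy | 2 ; Physics | 3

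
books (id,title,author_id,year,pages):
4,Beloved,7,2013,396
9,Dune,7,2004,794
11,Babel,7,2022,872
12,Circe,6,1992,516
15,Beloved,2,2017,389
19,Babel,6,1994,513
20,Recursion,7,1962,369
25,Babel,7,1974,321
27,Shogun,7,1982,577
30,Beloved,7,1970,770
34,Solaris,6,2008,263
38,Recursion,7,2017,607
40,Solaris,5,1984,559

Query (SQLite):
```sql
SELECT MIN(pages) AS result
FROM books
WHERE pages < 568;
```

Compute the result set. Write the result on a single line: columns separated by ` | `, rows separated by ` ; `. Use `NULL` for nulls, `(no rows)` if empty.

263

Rows where pages < 568 → pages values: [396, 516, 389, 513, 369, 321, 263, 559].
MIN of non-NULL values = 263.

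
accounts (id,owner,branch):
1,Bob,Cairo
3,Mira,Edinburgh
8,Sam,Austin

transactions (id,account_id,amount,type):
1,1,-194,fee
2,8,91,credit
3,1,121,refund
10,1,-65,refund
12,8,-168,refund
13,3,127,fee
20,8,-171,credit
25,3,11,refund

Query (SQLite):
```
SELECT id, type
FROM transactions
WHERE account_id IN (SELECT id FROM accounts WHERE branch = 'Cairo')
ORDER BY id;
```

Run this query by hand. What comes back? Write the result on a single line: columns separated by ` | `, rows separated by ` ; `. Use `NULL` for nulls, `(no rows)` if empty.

1 | fee ; 3 | refund ; 10 | refund

Inner query: accounts.id where branch = 'Cairo'.
Outer: keep transactions rows whose account_id is in that set.
Inner query → {1}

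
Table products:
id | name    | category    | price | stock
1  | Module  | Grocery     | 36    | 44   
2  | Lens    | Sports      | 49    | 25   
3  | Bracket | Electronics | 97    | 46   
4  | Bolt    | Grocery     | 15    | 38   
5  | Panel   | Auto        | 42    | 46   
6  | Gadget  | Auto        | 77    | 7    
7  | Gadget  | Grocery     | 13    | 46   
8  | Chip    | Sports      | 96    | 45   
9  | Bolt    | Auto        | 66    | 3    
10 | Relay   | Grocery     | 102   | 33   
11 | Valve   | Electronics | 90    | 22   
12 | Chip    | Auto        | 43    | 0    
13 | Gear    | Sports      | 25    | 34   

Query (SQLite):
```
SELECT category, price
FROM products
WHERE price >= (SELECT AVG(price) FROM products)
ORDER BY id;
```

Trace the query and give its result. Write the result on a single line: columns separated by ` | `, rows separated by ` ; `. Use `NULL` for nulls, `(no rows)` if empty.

Scalar subquery: AVG(price) over all products rows = 57.769231 (≈; comparison uses full precision).
Keep rows where price >= that value.

Electronics | 97 ; Auto | 77 ; Sports | 96 ; Auto | 66 ; Grocery | 102 ; Electronics | 90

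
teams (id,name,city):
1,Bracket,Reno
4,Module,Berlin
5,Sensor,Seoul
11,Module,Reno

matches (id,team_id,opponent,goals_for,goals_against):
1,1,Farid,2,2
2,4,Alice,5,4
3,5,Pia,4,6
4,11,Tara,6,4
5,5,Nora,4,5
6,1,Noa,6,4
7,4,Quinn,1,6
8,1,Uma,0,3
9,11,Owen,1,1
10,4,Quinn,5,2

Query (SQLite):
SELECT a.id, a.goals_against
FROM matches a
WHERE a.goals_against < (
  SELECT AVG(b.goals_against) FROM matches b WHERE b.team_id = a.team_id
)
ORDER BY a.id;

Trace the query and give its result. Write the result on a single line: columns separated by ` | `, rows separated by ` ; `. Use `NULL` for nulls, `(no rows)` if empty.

1 | 2 ; 5 | 5 ; 9 | 1 ; 10 | 2

For each matches row a, compute AVG(goals_against) over rows sharing a.team_id.
Keep row a if a.goals_against < that per-group AVG.
  team_id=1: AVG(goals_against) = 3.0
  team_id=4: AVG(goals_against) = 4.0
  team_id=5: AVG(goals_against) = 5.5
  team_id=11: AVG(goals_against) = 2.5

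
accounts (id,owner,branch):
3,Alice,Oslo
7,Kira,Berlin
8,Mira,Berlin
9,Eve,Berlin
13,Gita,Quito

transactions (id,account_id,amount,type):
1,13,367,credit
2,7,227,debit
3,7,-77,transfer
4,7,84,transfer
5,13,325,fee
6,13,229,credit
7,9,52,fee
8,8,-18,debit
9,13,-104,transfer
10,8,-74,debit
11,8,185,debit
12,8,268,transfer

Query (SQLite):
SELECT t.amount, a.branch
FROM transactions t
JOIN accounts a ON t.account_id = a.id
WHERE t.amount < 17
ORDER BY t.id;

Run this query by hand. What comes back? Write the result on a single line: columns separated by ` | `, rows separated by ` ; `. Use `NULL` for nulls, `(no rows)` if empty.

-77 | Berlin ; -18 | Berlin ; -104 | Quito ; -74 | Berlin

Each transactions row matches the accounts row where account_id = accounts.id.
Then keep rows with t.amount < 17.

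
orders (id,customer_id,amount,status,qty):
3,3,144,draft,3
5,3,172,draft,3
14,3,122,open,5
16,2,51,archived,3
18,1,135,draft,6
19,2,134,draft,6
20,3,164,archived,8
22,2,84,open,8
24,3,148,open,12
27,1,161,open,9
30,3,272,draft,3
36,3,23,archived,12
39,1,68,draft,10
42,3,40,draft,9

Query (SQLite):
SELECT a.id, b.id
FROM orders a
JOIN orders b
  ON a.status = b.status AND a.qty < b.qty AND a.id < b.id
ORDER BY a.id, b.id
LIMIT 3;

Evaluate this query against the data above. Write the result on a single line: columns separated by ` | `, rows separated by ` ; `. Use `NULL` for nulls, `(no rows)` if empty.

Pairs (a,b) with same status, a.qty < b.qty, a.id < b.id.
status groups: archived:{16,20,36} draft:{3,5,18,19,30,39,42} open:{14,22,24,27}
Ordered by (a.id, b.id); first 3.

3 | 18 ; 3 | 19 ; 3 | 39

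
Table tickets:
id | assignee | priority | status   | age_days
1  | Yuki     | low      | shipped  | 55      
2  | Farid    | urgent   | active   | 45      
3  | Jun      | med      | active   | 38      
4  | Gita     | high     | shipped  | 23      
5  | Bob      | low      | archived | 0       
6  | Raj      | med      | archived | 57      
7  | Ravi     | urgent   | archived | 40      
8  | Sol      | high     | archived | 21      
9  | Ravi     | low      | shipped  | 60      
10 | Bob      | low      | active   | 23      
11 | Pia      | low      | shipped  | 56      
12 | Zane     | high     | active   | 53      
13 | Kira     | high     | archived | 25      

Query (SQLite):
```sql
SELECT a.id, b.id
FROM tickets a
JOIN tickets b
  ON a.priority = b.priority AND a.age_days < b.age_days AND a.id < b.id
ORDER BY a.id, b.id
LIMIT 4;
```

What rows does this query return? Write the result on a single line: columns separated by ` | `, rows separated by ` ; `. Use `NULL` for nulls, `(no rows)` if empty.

1 | 9 ; 1 | 11 ; 3 | 6 ; 4 | 12

Pairs (a,b) with same priority, a.age_days < b.age_days, a.id < b.id.
priority groups: high:{4,8,12,13} low:{1,5,9,10,11} med:{3,6} urgent:{2,7}
Ordered by (a.id, b.id); first 4.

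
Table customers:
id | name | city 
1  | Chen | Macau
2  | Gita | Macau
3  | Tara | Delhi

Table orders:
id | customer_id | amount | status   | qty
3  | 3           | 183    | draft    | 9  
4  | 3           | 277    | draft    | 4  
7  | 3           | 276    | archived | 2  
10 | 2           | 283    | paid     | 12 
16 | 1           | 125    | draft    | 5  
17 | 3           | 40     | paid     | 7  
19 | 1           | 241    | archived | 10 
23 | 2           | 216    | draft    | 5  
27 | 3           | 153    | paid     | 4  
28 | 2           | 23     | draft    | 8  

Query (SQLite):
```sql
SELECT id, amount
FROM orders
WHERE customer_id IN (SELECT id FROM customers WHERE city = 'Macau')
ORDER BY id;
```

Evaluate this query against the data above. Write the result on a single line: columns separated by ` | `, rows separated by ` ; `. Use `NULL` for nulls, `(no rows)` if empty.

10 | 283 ; 16 | 125 ; 19 | 241 ; 23 | 216 ; 28 | 23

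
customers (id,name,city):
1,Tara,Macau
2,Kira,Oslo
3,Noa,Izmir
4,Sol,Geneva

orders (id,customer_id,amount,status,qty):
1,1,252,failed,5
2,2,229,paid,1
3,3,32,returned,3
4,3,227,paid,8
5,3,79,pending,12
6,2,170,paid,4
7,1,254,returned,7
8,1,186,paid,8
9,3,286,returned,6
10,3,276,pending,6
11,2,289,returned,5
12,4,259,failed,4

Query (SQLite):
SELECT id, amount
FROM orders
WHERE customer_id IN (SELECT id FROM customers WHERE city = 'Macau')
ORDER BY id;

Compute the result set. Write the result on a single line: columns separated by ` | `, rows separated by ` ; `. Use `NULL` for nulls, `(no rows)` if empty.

1 | 252 ; 7 | 254 ; 8 | 186

Inner query: customers.id where city = 'Macau'.
Outer: keep orders rows whose customer_id is in that set.
Inner query → {1}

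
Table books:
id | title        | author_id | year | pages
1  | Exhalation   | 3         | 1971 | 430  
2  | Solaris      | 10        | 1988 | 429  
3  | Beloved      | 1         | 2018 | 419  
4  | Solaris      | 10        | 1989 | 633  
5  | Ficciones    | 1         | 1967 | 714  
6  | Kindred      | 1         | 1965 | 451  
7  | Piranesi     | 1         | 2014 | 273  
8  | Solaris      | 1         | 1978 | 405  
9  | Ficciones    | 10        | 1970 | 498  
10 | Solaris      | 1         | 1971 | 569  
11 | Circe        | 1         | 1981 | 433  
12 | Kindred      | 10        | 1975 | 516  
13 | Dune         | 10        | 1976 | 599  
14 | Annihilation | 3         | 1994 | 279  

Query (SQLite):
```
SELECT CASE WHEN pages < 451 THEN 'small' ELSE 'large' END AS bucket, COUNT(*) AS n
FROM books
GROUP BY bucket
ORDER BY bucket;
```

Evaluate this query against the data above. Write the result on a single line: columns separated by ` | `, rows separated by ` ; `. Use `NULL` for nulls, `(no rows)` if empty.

large | 7 ; small | 7

Bucket rows by pages < 451 → 'small' else 'large'; count each bucket.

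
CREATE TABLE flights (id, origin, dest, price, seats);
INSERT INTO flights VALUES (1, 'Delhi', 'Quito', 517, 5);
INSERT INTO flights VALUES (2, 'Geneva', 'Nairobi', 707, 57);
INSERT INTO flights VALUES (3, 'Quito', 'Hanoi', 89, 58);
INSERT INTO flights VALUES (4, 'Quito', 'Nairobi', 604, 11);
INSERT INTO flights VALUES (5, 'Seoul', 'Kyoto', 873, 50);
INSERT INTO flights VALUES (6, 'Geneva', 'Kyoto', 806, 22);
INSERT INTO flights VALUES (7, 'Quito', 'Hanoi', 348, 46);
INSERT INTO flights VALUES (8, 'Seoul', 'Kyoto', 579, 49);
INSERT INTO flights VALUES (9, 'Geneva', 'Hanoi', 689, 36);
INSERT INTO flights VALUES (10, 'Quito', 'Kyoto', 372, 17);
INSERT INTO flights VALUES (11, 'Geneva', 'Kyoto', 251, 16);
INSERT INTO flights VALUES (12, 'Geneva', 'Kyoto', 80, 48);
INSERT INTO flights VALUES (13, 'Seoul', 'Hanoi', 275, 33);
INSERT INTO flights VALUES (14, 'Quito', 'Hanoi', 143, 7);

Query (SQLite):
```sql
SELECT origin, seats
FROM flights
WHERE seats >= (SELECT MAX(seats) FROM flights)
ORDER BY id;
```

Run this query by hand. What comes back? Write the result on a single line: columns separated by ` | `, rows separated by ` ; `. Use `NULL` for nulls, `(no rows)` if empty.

Scalar subquery: MAX(seats) over all flights rows = 58.
Keep rows where seats >= that value.

Quito | 58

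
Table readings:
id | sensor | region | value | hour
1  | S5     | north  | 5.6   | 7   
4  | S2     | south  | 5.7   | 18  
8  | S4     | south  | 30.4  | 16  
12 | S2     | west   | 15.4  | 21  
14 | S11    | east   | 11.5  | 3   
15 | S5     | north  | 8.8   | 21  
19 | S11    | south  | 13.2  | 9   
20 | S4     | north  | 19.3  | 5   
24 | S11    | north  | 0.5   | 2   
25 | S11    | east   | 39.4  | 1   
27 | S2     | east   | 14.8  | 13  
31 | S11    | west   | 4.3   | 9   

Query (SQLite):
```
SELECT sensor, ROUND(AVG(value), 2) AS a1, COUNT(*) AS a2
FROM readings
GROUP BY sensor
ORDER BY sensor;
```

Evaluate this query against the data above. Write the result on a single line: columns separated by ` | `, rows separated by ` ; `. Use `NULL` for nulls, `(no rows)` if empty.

Group readings by sensor.
Per group compute: ROUND(AVG(value), 2), COUNT(*).
  S11: ids {14, 19, 24, 25, 31} → ROUND(AVG(value), 2)=13.78, COUNT(*)=5
  S2: ids {4, 12, 27} → ROUND(AVG(value), 2)=11.97, COUNT(*)=3
  S4: ids {8, 20} → ROUND(AVG(value), 2)=24.85, COUNT(*)=2
  S5: ids {1, 15} → ROUND(AVG(value), 2)=7.2, COUNT(*)=2

S11 | 13.78 | 5 ; S2 | 11.97 | 3 ; S4 | 24.85 | 2 ; S5 | 7.2 | 2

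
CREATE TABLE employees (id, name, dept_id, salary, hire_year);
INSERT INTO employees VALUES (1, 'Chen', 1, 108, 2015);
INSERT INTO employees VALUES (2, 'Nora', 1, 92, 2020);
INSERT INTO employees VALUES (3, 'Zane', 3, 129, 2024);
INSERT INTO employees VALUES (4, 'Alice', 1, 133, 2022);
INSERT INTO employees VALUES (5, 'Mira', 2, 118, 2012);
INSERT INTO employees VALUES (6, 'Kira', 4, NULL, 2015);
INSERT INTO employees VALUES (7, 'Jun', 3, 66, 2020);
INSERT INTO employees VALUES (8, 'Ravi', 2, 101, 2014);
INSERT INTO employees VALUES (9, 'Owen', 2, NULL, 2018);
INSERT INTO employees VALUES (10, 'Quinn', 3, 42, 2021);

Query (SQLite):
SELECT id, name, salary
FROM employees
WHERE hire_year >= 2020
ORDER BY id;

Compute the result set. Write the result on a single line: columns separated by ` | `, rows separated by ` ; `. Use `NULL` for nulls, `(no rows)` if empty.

2 | Nora | 92 ; 3 | Zane | 129 ; 4 | Alice | 133 ; 7 | Jun | 66 ; 10 | Quinn | 42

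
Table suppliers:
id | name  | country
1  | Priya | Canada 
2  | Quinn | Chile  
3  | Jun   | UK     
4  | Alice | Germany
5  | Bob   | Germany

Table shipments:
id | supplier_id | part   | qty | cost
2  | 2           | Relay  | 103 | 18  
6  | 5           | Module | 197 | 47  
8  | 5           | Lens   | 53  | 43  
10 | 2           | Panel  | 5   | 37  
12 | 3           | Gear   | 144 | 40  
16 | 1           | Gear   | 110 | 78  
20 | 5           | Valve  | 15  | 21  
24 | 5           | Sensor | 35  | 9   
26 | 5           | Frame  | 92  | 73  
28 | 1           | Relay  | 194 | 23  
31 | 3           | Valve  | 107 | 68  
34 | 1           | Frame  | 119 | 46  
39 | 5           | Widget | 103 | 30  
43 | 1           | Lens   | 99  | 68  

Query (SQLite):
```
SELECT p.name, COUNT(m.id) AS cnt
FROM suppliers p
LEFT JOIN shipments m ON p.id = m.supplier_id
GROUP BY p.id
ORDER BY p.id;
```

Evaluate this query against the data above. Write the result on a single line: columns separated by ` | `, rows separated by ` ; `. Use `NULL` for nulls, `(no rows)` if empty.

Priya | 4 ; Quinn | 2 ; Jun | 2 ; Alice | 0 ; Bob | 6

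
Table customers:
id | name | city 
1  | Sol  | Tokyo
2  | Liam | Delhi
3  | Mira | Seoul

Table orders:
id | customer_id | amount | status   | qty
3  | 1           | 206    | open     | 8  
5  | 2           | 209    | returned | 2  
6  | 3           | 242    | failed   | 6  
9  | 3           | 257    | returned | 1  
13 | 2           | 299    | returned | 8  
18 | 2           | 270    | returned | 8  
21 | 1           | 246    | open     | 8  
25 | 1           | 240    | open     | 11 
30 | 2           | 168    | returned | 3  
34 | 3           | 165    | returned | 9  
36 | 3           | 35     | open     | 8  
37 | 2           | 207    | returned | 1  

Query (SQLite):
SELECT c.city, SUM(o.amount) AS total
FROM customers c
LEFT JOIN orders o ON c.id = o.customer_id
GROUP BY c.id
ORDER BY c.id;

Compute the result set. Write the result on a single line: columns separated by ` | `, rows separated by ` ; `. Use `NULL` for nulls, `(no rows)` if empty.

LEFT JOIN keeps every customers row; unmatched ones get NULL for orders columns.
Group by customers.id and compute SUM(o.amount). SUM over an all-NULL group is NULL.
  1: ids {3, 21, 25} → SUM(o.amount)=692
  2: ids {5, 13, 18, 30, 37} → SUM(o.amount)=1153
  3: ids {6, 9, 34, 36} → SUM(o.amount)=699

Tokyo | 692 ; Delhi | 1153 ; Seoul | 699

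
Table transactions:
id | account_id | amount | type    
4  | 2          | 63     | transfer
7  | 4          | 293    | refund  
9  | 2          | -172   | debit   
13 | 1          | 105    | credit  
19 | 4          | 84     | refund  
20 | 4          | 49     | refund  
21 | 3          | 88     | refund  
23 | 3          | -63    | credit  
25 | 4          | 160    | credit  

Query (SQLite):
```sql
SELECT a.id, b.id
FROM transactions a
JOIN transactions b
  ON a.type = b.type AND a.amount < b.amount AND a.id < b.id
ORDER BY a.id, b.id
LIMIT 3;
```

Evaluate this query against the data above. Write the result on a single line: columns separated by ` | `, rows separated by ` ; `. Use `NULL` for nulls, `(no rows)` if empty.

13 | 25 ; 19 | 21 ; 20 | 21

Pairs (a,b) with same type, a.amount < b.amount, a.id < b.id.
type groups: credit:{13,23,25} debit:{9} refund:{7,19,20,21} transfer:{4}
Ordered by (a.id, b.id); first 3.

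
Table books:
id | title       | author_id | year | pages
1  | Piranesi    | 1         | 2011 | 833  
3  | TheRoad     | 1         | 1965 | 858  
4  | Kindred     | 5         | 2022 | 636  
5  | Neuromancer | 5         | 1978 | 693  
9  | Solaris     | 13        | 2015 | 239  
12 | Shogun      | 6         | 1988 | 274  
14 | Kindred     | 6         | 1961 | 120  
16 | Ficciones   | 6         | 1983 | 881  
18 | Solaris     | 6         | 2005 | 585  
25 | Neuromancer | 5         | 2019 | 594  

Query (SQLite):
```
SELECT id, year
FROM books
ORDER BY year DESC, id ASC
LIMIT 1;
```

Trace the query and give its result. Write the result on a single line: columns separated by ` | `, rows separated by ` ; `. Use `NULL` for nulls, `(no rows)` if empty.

Sort by year desc, tiebreak id asc: (2022, id=4), (2019, id=25), (2015, id=9), (2011, id=1) …. Take first 1.

4 | 2022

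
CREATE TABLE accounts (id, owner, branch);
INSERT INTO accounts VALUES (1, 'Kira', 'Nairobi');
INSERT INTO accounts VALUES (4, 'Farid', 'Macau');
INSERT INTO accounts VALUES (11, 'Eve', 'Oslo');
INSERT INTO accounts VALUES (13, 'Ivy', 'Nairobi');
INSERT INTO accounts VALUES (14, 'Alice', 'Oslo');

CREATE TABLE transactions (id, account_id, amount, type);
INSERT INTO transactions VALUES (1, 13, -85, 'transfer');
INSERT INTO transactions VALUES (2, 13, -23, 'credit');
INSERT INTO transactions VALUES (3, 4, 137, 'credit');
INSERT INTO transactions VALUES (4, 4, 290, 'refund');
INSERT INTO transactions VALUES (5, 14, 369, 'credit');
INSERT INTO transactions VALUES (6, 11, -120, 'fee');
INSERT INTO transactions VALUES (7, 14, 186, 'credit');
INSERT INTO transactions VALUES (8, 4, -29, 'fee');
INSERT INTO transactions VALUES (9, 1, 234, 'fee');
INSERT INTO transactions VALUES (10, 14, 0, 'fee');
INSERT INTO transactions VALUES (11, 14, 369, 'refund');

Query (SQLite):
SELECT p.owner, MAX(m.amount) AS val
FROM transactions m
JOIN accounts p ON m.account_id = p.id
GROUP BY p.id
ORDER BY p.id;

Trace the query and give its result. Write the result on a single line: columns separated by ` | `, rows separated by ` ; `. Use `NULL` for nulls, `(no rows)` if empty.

Join each transactions row to its accounts via account_id.
Group joined rows by accounts.id; compute MAX(m.amount) per group.
  1: ids {9} → MAX(m.amount)=234
  4: ids {3, 4, 8} → MAX(m.amount)=290
  11: ids {6} → MAX(m.amount)=-120
  13: ids {1, 2} → MAX(m.amount)=-23
  14: ids {5, 7, 10, 11} → MAX(m.amount)=369

Kira | 234 ; Farid | 290 ; Eve | -120 ; Ivy | -23 ; Alice | 369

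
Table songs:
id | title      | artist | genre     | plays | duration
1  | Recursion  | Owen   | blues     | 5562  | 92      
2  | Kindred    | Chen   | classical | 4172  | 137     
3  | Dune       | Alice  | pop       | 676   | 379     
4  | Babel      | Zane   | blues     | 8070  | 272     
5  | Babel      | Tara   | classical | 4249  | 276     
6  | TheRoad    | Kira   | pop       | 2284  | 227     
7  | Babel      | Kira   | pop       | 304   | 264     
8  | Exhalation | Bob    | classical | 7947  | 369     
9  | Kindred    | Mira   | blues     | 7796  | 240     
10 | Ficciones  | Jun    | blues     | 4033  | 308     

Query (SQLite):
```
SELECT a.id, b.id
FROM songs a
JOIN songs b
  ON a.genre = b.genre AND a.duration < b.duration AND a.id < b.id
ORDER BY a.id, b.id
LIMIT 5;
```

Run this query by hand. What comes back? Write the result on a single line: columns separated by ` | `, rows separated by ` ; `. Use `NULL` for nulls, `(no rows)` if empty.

1 | 4 ; 1 | 9 ; 1 | 10 ; 2 | 5 ; 2 | 8

Pairs (a,b) with same genre, a.duration < b.duration, a.id < b.id.
genre groups: blues:{1,4,9,10} classical:{2,5,8} pop:{3,6,7}
Ordered by (a.id, b.id); first 5.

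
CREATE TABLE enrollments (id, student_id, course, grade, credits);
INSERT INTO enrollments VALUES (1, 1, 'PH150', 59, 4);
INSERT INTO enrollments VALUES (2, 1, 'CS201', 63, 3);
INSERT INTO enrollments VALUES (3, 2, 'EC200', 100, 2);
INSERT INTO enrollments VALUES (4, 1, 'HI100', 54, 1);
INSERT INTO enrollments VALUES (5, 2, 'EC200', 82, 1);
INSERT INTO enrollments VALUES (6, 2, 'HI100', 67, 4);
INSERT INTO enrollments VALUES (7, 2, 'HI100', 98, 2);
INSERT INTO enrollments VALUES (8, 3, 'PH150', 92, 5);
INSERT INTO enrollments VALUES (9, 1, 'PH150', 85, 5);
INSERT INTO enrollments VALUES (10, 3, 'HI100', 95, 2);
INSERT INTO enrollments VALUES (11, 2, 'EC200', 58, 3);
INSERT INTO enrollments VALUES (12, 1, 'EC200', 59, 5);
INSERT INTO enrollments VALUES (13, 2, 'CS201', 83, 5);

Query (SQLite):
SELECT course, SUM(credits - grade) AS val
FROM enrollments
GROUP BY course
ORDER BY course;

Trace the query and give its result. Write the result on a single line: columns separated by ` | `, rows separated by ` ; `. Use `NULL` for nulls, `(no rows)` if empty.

CS201 | -138 ; EC200 | -288 ; HI100 | -305 ; PH150 | -222

For each row compute credits - grade.
Group by course; take SUM of the expression per group.
  CS201: ids {2, 13} → SUM(credits - grade)=-138
  EC200: ids {3, 5, 11, 12} → SUM(credits - grade)=-288
  HI100: ids {4, 6, 7, 10} → SUM(credits - grade)=-305
  PH150: ids {1, 8, 9} → SUM(credits - grade)=-222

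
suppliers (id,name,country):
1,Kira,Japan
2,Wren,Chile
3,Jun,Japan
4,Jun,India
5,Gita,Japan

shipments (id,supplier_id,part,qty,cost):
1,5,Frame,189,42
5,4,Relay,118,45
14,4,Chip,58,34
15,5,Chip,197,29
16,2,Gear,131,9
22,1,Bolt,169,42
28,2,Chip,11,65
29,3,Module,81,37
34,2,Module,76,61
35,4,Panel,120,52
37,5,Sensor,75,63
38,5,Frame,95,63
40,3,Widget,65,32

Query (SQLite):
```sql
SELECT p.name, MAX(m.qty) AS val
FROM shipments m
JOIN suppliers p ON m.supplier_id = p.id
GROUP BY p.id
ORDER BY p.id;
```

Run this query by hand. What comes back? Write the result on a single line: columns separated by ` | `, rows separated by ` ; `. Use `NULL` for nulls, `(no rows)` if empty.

Join each shipments row to its suppliers via supplier_id.
Group joined rows by suppliers.id; compute MAX(m.qty) per group.
  1: ids {22} → MAX(m.qty)=169
  2: ids {16, 28, 34} → MAX(m.qty)=131
  3: ids {29, 40} → MAX(m.qty)=81
  4: ids {5, 14, 35} → MAX(m.qty)=120
  5: ids {1, 15, 37, 38} → MAX(m.qty)=197

Kira | 169 ; Wren | 131 ; Jun | 81 ; Jun | 120 ; Gita | 197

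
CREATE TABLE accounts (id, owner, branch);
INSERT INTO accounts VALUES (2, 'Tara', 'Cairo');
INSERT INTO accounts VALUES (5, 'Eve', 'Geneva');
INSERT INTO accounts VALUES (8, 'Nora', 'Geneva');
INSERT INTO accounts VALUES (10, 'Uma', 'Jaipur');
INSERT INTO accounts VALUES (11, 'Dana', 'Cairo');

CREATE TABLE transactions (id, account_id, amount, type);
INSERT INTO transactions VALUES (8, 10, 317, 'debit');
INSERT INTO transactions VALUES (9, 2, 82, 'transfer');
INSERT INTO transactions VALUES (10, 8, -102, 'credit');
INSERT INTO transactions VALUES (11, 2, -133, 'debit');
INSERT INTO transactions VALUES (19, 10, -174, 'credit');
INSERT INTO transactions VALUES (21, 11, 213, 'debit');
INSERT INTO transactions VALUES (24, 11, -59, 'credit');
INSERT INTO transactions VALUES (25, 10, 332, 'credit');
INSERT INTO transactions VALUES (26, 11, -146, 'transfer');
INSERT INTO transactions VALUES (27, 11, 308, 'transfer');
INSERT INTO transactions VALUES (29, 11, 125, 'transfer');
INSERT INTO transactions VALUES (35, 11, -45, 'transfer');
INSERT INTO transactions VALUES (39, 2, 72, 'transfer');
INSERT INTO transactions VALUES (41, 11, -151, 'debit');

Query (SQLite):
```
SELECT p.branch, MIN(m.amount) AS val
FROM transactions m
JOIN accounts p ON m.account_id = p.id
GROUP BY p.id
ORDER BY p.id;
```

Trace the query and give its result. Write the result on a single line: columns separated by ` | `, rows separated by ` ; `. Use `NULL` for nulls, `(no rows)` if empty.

Cairo | -133 ; Geneva | -102 ; Jaipur | -174 ; Cairo | -151

Join each transactions row to its accounts via account_id.
Group joined rows by accounts.id; compute MIN(m.amount) per group.
  2: ids {9, 11, 39} → MIN(m.amount)=-133
  8: ids {10} → MIN(m.amount)=-102
  10: ids {8, 19, 25} → MIN(m.amount)=-174
  11: ids {21, 24, 26, 27, 29, 35, 41} → MIN(m.amount)=-151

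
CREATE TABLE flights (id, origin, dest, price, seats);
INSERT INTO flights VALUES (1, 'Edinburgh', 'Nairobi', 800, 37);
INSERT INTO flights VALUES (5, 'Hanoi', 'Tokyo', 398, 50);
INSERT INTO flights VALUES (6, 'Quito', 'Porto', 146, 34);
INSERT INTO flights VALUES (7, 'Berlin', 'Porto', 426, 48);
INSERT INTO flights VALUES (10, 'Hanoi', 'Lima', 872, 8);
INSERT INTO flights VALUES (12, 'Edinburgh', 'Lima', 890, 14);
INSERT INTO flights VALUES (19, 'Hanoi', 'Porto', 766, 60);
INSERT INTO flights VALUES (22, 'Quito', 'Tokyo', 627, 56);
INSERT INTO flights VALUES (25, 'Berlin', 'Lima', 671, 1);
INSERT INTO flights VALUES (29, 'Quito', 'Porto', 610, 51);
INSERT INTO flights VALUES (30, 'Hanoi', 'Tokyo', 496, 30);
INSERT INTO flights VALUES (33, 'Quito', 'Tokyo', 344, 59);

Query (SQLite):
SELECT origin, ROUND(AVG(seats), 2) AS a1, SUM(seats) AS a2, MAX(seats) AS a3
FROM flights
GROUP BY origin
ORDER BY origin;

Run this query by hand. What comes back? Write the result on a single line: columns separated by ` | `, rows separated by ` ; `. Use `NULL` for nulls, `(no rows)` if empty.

Group flights by origin.
Per group compute: ROUND(AVG(seats), 2), SUM(seats), MAX(seats).
  Berlin: ids {7, 25} → ROUND(AVG(seats), 2)=24.5, SUM(seats)=49, MAX(seats)=48
  Edinburgh: ids {1, 12} → ROUND(AVG(seats), 2)=25.5, SUM(seats)=51, MAX(seats)=37
  Hanoi: ids {5, 10, 19, 30} → ROUND(AVG(seats), 2)=37, SUM(seats)=148, MAX(seats)=60
  Quito: ids {6, 22, 29, 33} → ROUND(AVG(seats), 2)=50, SUM(seats)=200, MAX(seats)=59

Berlin | 24.5 | 49 | 48 ; Edinburgh | 25.5 | 51 | 37 ; Hanoi | 37 | 148 | 60 ; Quito | 50 | 200 | 59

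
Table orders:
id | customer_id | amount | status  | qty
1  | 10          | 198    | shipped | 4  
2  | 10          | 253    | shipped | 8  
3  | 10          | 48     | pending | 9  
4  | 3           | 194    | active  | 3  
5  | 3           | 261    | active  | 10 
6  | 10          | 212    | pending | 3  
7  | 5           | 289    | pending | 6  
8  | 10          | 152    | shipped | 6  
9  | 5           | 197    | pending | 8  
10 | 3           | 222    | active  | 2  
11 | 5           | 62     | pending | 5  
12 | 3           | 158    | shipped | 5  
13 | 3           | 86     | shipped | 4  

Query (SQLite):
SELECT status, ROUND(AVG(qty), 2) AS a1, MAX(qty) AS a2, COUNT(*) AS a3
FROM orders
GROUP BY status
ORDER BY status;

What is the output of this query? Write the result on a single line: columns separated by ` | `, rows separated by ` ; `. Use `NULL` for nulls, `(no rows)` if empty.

active | 5 | 10 | 3 ; pending | 6.2 | 9 | 5 ; shipped | 5.4 | 8 | 5

Group orders by status.
Per group compute: ROUND(AVG(qty), 2), MAX(qty), COUNT(*).
  active: ids {4, 5, 10} → ROUND(AVG(qty), 2)=5, MAX(qty)=10, COUNT(*)=3
  pending: ids {3, 6, 7, 9, 11} → ROUND(AVG(qty), 2)=6.2, MAX(qty)=9, COUNT(*)=5
  shipped: ids {1, 2, 8, 12, 13} → ROUND(AVG(qty), 2)=5.4, MAX(qty)=8, COUNT(*)=5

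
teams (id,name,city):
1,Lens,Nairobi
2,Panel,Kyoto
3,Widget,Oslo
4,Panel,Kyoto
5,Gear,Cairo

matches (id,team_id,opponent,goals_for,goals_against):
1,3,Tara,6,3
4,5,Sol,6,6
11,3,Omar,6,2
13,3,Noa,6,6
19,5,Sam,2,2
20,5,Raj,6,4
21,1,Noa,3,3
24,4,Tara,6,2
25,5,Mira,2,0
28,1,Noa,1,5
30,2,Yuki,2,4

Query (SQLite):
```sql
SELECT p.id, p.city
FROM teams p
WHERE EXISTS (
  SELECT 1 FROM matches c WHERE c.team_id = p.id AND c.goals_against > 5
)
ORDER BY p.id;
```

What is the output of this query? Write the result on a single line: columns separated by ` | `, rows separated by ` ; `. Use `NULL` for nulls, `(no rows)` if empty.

3 | Oslo ; 5 | Cairo

For each teams row, check whether any matches with matching team_id has goals_against > 5.
Keep rows where that is true.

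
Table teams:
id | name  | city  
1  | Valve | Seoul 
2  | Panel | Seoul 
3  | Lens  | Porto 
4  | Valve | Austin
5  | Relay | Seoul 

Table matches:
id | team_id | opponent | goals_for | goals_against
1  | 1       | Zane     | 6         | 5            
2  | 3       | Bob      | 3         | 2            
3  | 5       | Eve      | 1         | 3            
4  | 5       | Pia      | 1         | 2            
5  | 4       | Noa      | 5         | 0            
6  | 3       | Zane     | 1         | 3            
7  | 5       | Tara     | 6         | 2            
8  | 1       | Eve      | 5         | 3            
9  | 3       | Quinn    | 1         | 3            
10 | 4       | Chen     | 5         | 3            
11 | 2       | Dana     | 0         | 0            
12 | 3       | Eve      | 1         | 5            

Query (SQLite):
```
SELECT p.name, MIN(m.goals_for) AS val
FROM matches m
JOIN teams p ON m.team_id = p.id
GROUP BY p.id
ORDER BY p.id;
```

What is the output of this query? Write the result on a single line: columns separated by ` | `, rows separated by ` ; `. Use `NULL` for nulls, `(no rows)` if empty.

Valve | 5 ; Panel | 0 ; Lens | 1 ; Valve | 5 ; Relay | 1

Join each matches row to its teams via team_id.
Group joined rows by teams.id; compute MIN(m.goals_for) per group.
  1: ids {1, 8} → MIN(m.goals_for)=5
  2: ids {11} → MIN(m.goals_for)=0
  3: ids {2, 6, 9, 12} → MIN(m.goals_for)=1
  4: ids {5, 10} → MIN(m.goals_for)=5
  5: ids {3, 4, 7} → MIN(m.goals_for)=1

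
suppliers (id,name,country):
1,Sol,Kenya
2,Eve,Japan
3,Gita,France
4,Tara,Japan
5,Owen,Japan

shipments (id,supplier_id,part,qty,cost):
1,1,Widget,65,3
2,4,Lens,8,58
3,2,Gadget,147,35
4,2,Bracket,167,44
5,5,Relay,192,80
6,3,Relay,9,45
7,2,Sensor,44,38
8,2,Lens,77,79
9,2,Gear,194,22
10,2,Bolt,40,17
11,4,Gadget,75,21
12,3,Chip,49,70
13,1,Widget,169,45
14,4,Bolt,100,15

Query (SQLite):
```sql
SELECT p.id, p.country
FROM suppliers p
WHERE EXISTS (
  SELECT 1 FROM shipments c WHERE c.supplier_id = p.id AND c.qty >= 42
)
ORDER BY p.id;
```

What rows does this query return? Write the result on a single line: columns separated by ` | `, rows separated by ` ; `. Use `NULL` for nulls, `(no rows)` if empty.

1 | Kenya ; 2 | Japan ; 3 | France ; 4 | Japan ; 5 | Japan

For each suppliers row, check whether any shipments with matching supplier_id has qty >= 42.
Keep rows where that is true.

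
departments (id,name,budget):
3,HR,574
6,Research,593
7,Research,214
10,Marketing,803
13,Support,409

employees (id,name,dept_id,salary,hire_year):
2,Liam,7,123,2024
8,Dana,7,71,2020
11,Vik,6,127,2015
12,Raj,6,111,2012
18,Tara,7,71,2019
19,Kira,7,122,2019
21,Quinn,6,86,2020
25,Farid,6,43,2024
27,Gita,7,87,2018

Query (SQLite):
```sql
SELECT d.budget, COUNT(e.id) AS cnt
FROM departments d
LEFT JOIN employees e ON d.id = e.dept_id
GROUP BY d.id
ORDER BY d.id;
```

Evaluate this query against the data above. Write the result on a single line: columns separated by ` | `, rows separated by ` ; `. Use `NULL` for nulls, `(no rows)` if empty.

LEFT JOIN keeps every departments row; unmatched ones get NULL for employees columns.
Group by departments.id and compute COUNT(e.id). COUNT(col) of an all-NULL group is 0.
  3: ids {—} → COUNT(e.id)=0
  6: ids {11, 12, 21, 25} → COUNT(e.id)=4
  7: ids {2, 8, 18, 19, 27} → COUNT(e.id)=5
  10: ids {—} → COUNT(e.id)=0
  13: ids {—} → COUNT(e.id)=0

574 | 0 ; 593 | 4 ; 214 | 5 ; 803 | 0 ; 409 | 0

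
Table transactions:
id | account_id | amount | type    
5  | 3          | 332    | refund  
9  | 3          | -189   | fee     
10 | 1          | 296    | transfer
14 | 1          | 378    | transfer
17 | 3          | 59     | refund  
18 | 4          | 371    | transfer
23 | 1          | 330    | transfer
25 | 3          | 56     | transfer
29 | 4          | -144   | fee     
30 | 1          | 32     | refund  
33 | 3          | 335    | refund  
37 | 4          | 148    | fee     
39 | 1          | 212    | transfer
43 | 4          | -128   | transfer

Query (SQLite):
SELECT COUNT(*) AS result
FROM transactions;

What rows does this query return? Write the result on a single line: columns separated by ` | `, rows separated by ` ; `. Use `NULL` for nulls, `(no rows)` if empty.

14

All amount values: [332, -189, 296, 378, 59, 371, 330, 56, -144, 32, 335, 148, 212, -128].
COUNT(*) counts rows → 14.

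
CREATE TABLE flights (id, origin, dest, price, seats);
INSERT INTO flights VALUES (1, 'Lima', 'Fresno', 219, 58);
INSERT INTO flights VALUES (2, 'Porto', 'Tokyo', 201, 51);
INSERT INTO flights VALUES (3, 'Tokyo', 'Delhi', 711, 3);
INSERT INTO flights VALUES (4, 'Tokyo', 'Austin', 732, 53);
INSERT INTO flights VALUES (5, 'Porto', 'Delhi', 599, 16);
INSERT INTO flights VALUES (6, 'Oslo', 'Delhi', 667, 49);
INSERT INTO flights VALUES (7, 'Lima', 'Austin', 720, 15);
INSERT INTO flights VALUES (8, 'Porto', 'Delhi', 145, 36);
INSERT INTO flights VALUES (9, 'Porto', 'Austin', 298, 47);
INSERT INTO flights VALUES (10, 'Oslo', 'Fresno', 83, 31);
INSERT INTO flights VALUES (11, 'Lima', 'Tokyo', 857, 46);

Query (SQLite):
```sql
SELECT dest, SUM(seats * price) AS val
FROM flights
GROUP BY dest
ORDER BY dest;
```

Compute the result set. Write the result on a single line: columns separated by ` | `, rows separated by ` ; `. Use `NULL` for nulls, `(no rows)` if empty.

For each row compute seats * price.
Group by dest; take SUM of the expression per group.
  Austin: ids {4, 7, 9} → SUM(seats * price)=63602
  Delhi: ids {3, 5, 6, 8} → SUM(seats * price)=49620
  Fresno: ids {1, 10} → SUM(seats * price)=15275
  Tokyo: ids {2, 11} → SUM(seats * price)=49673

Austin | 63602 ; Delhi | 49620 ; Fresno | 15275 ; Tokyo | 49673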